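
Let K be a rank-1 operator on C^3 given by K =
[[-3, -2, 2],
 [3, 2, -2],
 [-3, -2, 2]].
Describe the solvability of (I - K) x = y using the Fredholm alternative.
(I - K) is singular (det(I - K) = 0, i.e. 1 ∈ sigma(K)). (I - K) x = y is solvable iff y ⊥ ker((I - K)^*) = span{(-3, -2, 2)}, i.e. iff -3y_1 - 2y_2 + 2y_3 = 0. When solvable, the solutions are x = y + c·(1, -1, 1), c arbitrary (ker(I - K) = span{(1, -1, 1)}, dimension 1).

K has rank 1, so it is an outer product K = u v^T: every row of K is a multiple of one row vector. Reading off the entries, u = (1, -1, 1) and v = (-3, -2, 2) (row i of K equals u_i·v^T). A rank-one matrix u v^T satisfies K u = u (v·u) and kills the (2)-dimensional subspace v^⊥, so its characteristic polynomial is lambda^2 (lambda - v·u) with v·u = tr K = 1. Hence the eigenvalues of I - K are 1 (multiplicity 2) and 1 - (1) = 0, so det(I - K) = 0. (Direct check: I - K =
[[4, 2, -2],
 [-3, -1, 2],
 [3, 2, -1]]
has determinant 0.) So 1 is an eigenvalue of K and (I - K) is not invertible. The finite-dimensional Fredholm alternative says: either (I - K) is invertible, or ker(I - K) ≠ {0} and then range(I - K) = ker((I - K)^*)^⊥, with dim ker(I - K) = dim ker((I - K)^*). We are in the second case, so we need both kernels. Kernel of I - K: (I - K) u = u - u (v·u) = u - u = 0, so ker(I - K) = span{u} = span{(1, -1, 1)} (it is exactly 1-dimensional because rank(I - K) = 2). Kernel of the adjoint: K is real, so (I - K)^* = I - K^T = I - v u^T, and (I - v u^T) v = v - v (u·v) = 0; hence ker((I - K)^*) = span{v} = span{(-3, -2, 2)}. Therefore (I - K) x = y is solvable iff <y, v> = 0, i.e. iff -3y_1 - 2y_2 + 2y_3 = 0. When this holds, K y = u (v·y) = 0, so (I - K) y = y and x = y is a particular solution; the full solution set is the line x = y + c·u = y + c·(1, -1, 1), c ∈ C.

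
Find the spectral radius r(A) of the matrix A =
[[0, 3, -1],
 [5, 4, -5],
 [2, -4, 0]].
r(A) ≈ 8.0623

The eigenvalues of A are the roots of its characteristic polynomial. With M = A (coefficients from the trace, the sum of principal 2x2 minors, and det A):
  p(λ) = det(λ I - M) = λ^3 - 4λ^2 - 33λ + 2.
No integer candidate from the rational root theorem (±divisors of 2) is a root, so the roots are irrational. The cubic discriminant is Δ = 166328 > 0, so there are three distinct real roots. p(-5) = -58 and p(-4) = 6 have opposite signs, so a root lies in (-5, -4); Newton's method refines it to λ ≈ -4.1225. p(0) = 2 and p(1) = -34 have opposite signs, so a root lies in (0, 1); Newton's method refines it to λ ≈ 0.0602. p(8) = -6 and p(9) = 110 have opposite signs, so a root lies in (8, 9); Newton's method refines it to λ ≈ 8.0623. Check (Vieta): the three roots sum to 4, matching tr M = 4.
Thus the eigenvalues (to 4 decimals) are -4.1225 (modulus 4.1225); 0.0602 (modulus 0.0602); 8.0623 (modulus 8.0623). The spectral radius is the largest modulus: r(A) ≈ 8.0623. (Cross-check: r(A) ≤ ||A||_2 ≈ 8.506; equality holds whenever A is normal, though it can also hold for some non-normal A.)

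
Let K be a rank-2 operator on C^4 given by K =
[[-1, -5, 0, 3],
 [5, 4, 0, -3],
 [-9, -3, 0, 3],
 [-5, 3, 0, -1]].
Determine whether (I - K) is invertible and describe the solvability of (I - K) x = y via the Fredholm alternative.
(I - K) is invertible (det(I - K) = 41 ≠ 0), so for every y in C^4 the equation (I - K) x = y has a unique solution.

K has rank 2 and factors as K = U V^T = u1 v1^T + u2 v2^T with u1 = (-1, -1, 3, 3), v1 = (-1, 2, 0, -1), u2 = (1, -2, 3, 1), v2 = (-2, -3, 0, 2) (multiplying out reproduces the displayed K). The nonzero eigenvalues of U V^T coincide with those of the 2 x 2 matrix G = V^T U = [[v1·u1, v1·u2], [v2·u1, v2·u2]] = [[-4, -6], [11, 6]], and by the Sylvester determinant identity det(I_4 - U V^T) = det(I_2 - V^T U) = det([[5, 6], [-11, -5]]) = (5)(-5) - (6)(-11) = 41. (Direct check: I - K =
[[2, 5, 0, -3],
 [-5, -3, 0, 3],
 [9, 3, 1, -3],
 [5, -3, 0, 2]]
has determinant 41.) The finite-dimensional Fredholm alternative says: either (I - K) is invertible, or ker(I - K) ≠ {0} and then range(I - K) = ker((I - K)^*)^⊥, with dim ker(I - K) = dim ker((I - K)^*). Since det(I - K) ≠ 0, 1 is not an eigenvalue of K and ker(I - K) = {0}, so we are in the first case: for every y there is a unique x = (I - K)^(-1) y. (Explicitly, by the Woodbury identity, (I - U V^T)^(-1) = I + U (I_2 - G)^(-1) V^T.)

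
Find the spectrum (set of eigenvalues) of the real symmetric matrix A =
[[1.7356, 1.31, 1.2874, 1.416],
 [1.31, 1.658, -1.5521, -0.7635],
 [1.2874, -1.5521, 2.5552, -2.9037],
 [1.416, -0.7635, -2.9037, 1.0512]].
sigma(A) ≈ {-3, 2, 3, 5}

A is real symmetric, so its spectrum consists of real eigenvalues. Expanding the characteristic polynomial of the displayed matrix gives
  det(λ I - A) = p(λ) = λ^4 + (-7)λ^3 + (1)λ^2 + (62.9978)λ + (-89.9968).
Solving p(λ) = 0 yields eigenvalues ≈ -3, 2, 3, 5. (A is shown rounded to 4 decimals, so these recover the underlying integer eigenvalues to within that precision.)
Verification: the trace of A = 7 equals the sum of eigenvalues 7, and det(A) ≈ -89.9968 matches the eigenvalue product -90.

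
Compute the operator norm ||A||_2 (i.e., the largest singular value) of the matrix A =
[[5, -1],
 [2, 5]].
||A||_2 = sqrt((55 + sqrt(109))/2) ≈ 5.7202 (= sqrt(largest eigenvalue of A^T A))

||A||_2 = sigma_max(A) = sqrt(lambda_max(A^T A)). Form the symmetric matrix M = A^T A =
[[29, 5],
 [5, 26]].
Its characteristic polynomial (trace, determinant of M give the coefficients) is
  p(λ) = det(λ I - M) = λ^2 - 55λ + 729.
For λ^2 - 55λ + 729 the discriminant is 109. It is nonnegative but not a perfect square, so the roots are real and irrational: λ = (55 ± sqrt(109))/2 ≈ 32.7202, 22.2798.
So the eigenvalues of A^T A are ≈ 22.2798, 32.7202 (all ≥ 0, as they must be for A^T A). The largest is λ_max = (55 + sqrt(109))/2 ≈ 32.7202, hence ||A||_2 = sqrt(λ_max) = sqrt((55 + sqrt(109))/2) ≈ 5.7202.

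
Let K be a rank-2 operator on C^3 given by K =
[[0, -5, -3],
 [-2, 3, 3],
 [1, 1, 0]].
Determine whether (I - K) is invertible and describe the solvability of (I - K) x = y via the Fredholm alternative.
(I - K) is invertible (det(I - K) = -12 ≠ 0), so for every y in C^3 the equation (I - K) x = y has a unique solution.

K has rank 2 and factors as K = U V^T = u1 v1^T + u2 v2^T with u1 = (3, -1, -1), v1 = (2, -3, -3), u2 = (-2, 0, 1), v2 = (3, -2, -3) (multiplying out reproduces the displayed K). The nonzero eigenvalues of U V^T coincide with those of the 2 x 2 matrix G = V^T U = [[v1·u1, v1·u2], [v2·u1, v2·u2]] = [[12, -7], [14, -9]], and by the Sylvester determinant identity det(I_3 - U V^T) = det(I_2 - V^T U) = det([[-11, 7], [-14, 10]]) = (-11)(10) - (7)(-14) = -12. (Direct check: I - K =
[[1, 5, 3],
 [2, -2, -3],
 [-1, -1, 1]]
has determinant -12.) The finite-dimensional Fredholm alternative says: either (I - K) is invertible, or ker(I - K) ≠ {0} and then range(I - K) = ker((I - K)^*)^⊥, with dim ker(I - K) = dim ker((I - K)^*). Since det(I - K) ≠ 0, 1 is not an eigenvalue of K and ker(I - K) = {0}, so we are in the first case: for every y there is a unique x = (I - K)^(-1) y. (Explicitly, by the Woodbury identity, (I - U V^T)^(-1) = I + U (I_2 - G)^(-1) V^T.)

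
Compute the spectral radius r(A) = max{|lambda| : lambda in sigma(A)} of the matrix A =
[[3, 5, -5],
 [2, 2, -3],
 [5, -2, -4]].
r(A) ≈ 2.3652

The eigenvalues of A are the roots of its characteristic polynomial. With M = A (coefficients from the trace, the sum of principal 2x2 minors, and det A):
  p(λ) = det(λ I - M) = λ^3 - λ^2 - 5λ + 7.
No integer candidate from the rational root theorem (±divisors of 7) is a root, so the roots are irrational. The cubic discriminant is Δ = -140 < 0, so there is one real root and a complex-conjugate pair. p(-3) = -14 and p(-2) = 5 have opposite signs, so a root lies in (-3, -2); Newton's method refines it to λ ≈ -2.3652. Dividing out (λ - (-2.3652)) leaves approximately λ^2 - 3.3652λ + 2.9595. For λ^2 - 3.3652λ + 2.9595 the discriminant is -0.5134. It is negative, so the remaining roots are the complex-conjugate pair λ ≈ 1.6826 ± 0.3583i. Their product equals the constant term, so |λ|^2 ≈ 2.9595 and |λ| ≈ 1.7203.
Thus the eigenvalues (to 4 decimals) are -2.3652 (modulus 2.3652); 1.6826 ± 0.3583i (modulus 1.7203). The spectral radius is the largest modulus: r(A) ≈ 2.3652. (Cross-check: r(A) ≤ ||A||_2 ≈ 9.7149; equality holds whenever A is normal, though it can also hold for some non-normal A.)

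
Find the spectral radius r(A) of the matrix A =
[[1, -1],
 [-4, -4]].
r(A) = (3 + sqrt(41))/2 ≈ 4.7016

The eigenvalues of A are the roots of its characteristic polynomial. With M = A (coefficients from the trace and determinant):
  p(λ) = det(λ I - M) = λ^2 + 3λ - 8.
For λ^2 + 3λ - 8 the discriminant is 41. It is nonnegative but not a perfect square, so the roots are real and irrational: λ = (-3 ± sqrt(41))/2 ≈ 1.7016, -4.7016.
Thus the eigenvalues (to 4 decimals) are 1.7016 (modulus 1.7016); -4.7016 (modulus 4.7016). The spectral radius is the largest modulus: r(A) = (3 + sqrt(41))/2 ≈ 4.7016. (Cross-check: r(A) ≤ ||A||_2 ≈ 5.6569; equality holds whenever A is normal, though it can also hold for some non-normal A.)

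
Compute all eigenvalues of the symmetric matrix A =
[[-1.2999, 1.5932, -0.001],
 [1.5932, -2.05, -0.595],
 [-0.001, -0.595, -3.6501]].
sigma(A) ≈ {-4, -3, 0}

A is real symmetric, so its spectrum consists of real eigenvalues. Expanding the characteristic polynomial of the displayed matrix gives
  det(λ I - A) = p(λ) = λ^3 + (7)λ^2 + (12)λ + (0).
Solving p(λ) = 0 yields eigenvalues ≈ -4, -3, 0. (A is shown rounded to 4 decimals, so these recover the underlying integer eigenvalues to within that precision.)
Verification: the trace of A = -7 equals the sum of eigenvalues -7, and det(A) ≈ 0.0003 matches the eigenvalue product 0.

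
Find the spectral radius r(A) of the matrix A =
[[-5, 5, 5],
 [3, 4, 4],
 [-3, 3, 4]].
r(A) ≈ 7.2831

The eigenvalues of A are the roots of its characteristic polynomial. With M = A (coefficients from the trace, the sum of principal 2x2 minors, and det A):
  p(λ) = det(λ I - M) = λ^3 - 3λ^2 - 36λ + 35.
No integer candidate from the rational root theorem (±divisors of 35) is a root, so the roots are irrational. The cubic discriminant is Δ = 237033 > 0, so there are three distinct real roots. p(-6) = -73 and p(-5) = 15 have opposite signs, so a root lies in (-6, -5); Newton's method refines it to λ ≈ -5.2062. p(0) = 35 and p(1) = -3 have opposite signs, so a root lies in (0, 1); Newton's method refines it to λ ≈ 0.9231. p(7) = -21 and p(8) = 67 have opposite signs, so a root lies in (7, 8); Newton's method refines it to λ ≈ 7.2831. Check (Vieta): the three roots sum to 3, matching tr M = 3.
Thus the eigenvalues (to 4 decimals) are -5.2062 (modulus 5.2062); 0.9231 (modulus 0.9231); 7.2831 (modulus 7.2831). The spectral radius is the largest modulus: r(A) ≈ 7.2831. (Cross-check: r(A) ≤ ||A||_2 ≈ 10.9931; equality holds whenever A is normal, though it can also hold for some non-normal A.)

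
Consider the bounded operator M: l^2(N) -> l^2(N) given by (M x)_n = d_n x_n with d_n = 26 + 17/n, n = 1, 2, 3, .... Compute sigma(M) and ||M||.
sigma(M) = {26 + 17/n : n ≥ 1} ∪ {26}; ||M|| = 43

A bounded diagonal operator on l^2 with diagonal entries d_n has spectrum equal to the closure of {d_n : n ≥ 1}: every d_n is an eigenvalue (with eigenvector e_n), so {d_n} ⊂ sigma(M); the spectrum is closed, so its closure is too; and for lambda not in the closure, (M - lambda I) has bounded inverse (the diagonal entries 1/(d_n - lambda) are bounded). For our sequence d_n = 26 + 17/n, n = 1, 2, 3, ...:
  - {d_n} = {26 + 17/n : n ≥ 1}; the only limit point is 26
  - closure = {26 + 17/n : n ≥ 1} ∪ {26}
For the norm: a diagonal operator has ||M|| = sup_n |d_n|. Here d_n = 26 + 17/n is positive and decreasing, so sup_n |d_n| = d_1 = 26 + 17 = 43. So ||M|| = 43.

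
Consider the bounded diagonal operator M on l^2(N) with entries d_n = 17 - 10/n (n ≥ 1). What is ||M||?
||M|| = 17

For a diagonal operator on l^2 with entries d_n, ||M|| = sup_n |d_n|. Here d_1 = 7, d_2 = 12, ..., and d_n = 17 - 10/n increases monotonically toward 17. All terms lie in [7, 17), so |d_n| = d_n and the supremum is the limit 17, which is not attained by any individual d_n. Hence ||M|| = 17.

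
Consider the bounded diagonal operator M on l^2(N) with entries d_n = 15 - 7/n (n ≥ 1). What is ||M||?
||M|| = 15

For a diagonal operator on l^2 with entries d_n, ||M|| = sup_n |d_n|. Here d_1 = 8, d_2 = 23/2, ..., and d_n = 15 - 7/n increases monotonically toward 15. All terms lie in [8, 15), so |d_n| = d_n and the supremum is the limit 15, which is not attained by any individual d_n. Hence ||M|| = 15.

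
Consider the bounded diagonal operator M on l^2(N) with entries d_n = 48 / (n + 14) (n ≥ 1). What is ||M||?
||M|| = 16/5 (attained at n = 1)

For M diagonal, ||M|| = sup_n |d_n| = sup_n 48/(n + 14). This is positive and strictly decreasing in n, so the supremum is attained at n = 1: d_1 = 48/(1 + 14) = 16/5. Hence ||M|| = 16/5.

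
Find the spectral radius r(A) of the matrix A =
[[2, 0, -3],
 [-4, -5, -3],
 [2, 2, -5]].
r(A) ≈ 5.7696

The eigenvalues of A are the roots of its characteristic polynomial. With M = A (coefficients from the trace, the sum of principal 2x2 minors, and det A):
  p(λ) = det(λ I - M) = λ^3 + 8λ^2 + 17λ - 56.
No integer candidate from the rational root theorem (±divisors of 56) is a root, so the roots are irrational. The cubic discriminant is Δ = -108228 < 0, so there is one real root and a complex-conjugate pair. p(1) = -30 and p(2) = 18 have opposite signs, so a root lies in (1, 2); Newton's method refines it to λ ≈ 1.6823. Dividing out (λ - (1.6823)) leaves approximately λ^2 + 9.6823λ + 33.2883. For λ^2 + 9.6823λ + 33.2883 the discriminant is -39.4066. It is negative, so the remaining roots are the complex-conjugate pair λ ≈ -4.8411 ± 3.1387i. Their product equals the constant term, so |λ|^2 ≈ 33.2883 and |λ| ≈ 5.7696.
Thus the eigenvalues (to 4 decimals) are 1.6823 (modulus 1.6823); -4.8411 ± 3.1387i (modulus 5.7696). The spectral radius is the largest modulus: r(A) ≈ 5.7696. (Cross-check: r(A) ≤ ||A||_2 ≈ 7.1263; equality holds whenever A is normal, though it can also hold for some non-normal A.)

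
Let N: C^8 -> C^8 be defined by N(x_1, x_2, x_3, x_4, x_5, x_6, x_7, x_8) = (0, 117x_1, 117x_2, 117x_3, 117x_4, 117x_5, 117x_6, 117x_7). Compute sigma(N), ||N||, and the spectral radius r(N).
sigma(N) = {0}; ||N|| = 117; r(N) = 0. (N is nilpotent with N^8 = 0.)

On C^8, N is a strictly lower-triangular matrix with 117 on the subdiagonal and zeros elsewhere, so its characteristic polynomial is lambda^8 and every eigenvalue is 0: sigma(N) = {0}. For the operator norm, N e_i = 117e_{i+1} for i = 1, ..., 7 and N e_8 = 0, so the singular values of N are 117 (with multiplicity 7) and 0; hence ||N|| = 117. The spectral radius r(N) = max|lambda| = 0. Note ||N|| > r(N) — characteristic of non-normal nilpotent operators. Indeed N^8 = 0.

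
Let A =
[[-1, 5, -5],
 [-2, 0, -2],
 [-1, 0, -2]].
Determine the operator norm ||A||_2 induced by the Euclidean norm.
||A||_2 ≈ 7.5482 (= sqrt(largest eigenvalue of A^T A))

||A||_2 = sigma_max(A) = sqrt(lambda_max(A^T A)). Form the symmetric matrix M = A^T A =
[[6, -5, 11],
 [-5, 25, -25],
 [11, -25, 33]].
Its characteristic polynomial (trace, sum of principal 2x2 minors, determinant of M give the coefficients) is
  p(λ) = det(λ I - M) = λ^3 - 64λ^2 + 402λ - 100.
No integer candidate from the rational root theorem (±divisors of 100) is a root, so the roots are irrational. The cubic discriminant is Δ = 343253552 > 0, so there are three distinct real roots. p(0) = -100 and p(1) = 239 have opposite signs, so a root lies in (0, 1); Newton's method refines it to λ ≈ 0.2594. p(6) = 224 and p(7) = -79 have opposite signs, so a root lies in (6, 7); Newton's method refines it to λ ≈ 6.7655. p(56) = -2676 and p(57) = 71 have opposite signs, so a root lies in (56, 57); Newton's method refines it to λ ≈ 56.9751. Check (Vieta): the three roots sum to 64, matching tr M = 64.
So the eigenvalues of A^T A are ≈ 0.2594, 6.7655, 56.9751 (all ≥ 0, as they must be for A^T A). The largest is λ_max ≈ 56.9751, hence ||A||_2 = sqrt(λ_max) ≈ 7.5482.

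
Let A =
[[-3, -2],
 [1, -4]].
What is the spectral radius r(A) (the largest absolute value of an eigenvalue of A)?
r(A) = sqrt(14) ≈ 3.7417

The eigenvalues of A are the roots of its characteristic polynomial. With M = A (coefficients from the trace and determinant):
  p(λ) = det(λ I - M) = λ^2 + 7λ + 14.
For λ^2 + 7λ + 14 the discriminant is -7. It is negative, so the roots are the complex-conjugate pair λ = -7/2 ± (sqrt(7)/2) i ≈ -3.5 ± 1.3229i. For a conjugate pair the product of the roots equals the constant term, so |λ|^2 = 14 and |λ| = sqrt(14) ≈ 3.7417.
Thus the eigenvalues (to 4 decimals) are -3.5 ± 1.3229i (modulus 3.7417). The spectral radius is the largest modulus: r(A) = sqrt(14) ≈ 3.7417. (Cross-check: r(A) ≤ ||A||_2 ≈ 4.515; equality holds whenever A is normal, though it can also hold for some non-normal A.)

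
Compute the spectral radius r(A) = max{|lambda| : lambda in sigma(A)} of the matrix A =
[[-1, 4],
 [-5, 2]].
r(A) = sqrt(18) ≈ 4.2426

The eigenvalues of A are the roots of its characteristic polynomial. With M = A (coefficients from the trace and determinant):
  p(λ) = det(λ I - M) = λ^2 - λ + 18.
For λ^2 - λ + 18 the discriminant is -71. It is negative, so the roots are the complex-conjugate pair λ = 1/2 ± (sqrt(71)/2) i ≈ 0.5 ± 4.2131i. For a conjugate pair the product of the roots equals the constant term, so |λ|^2 = 18 and |λ| = sqrt(18) ≈ 4.2426.
Thus the eigenvalues (to 4 decimals) are 0.5 ± 4.2131i (modulus 4.2426). The spectral radius is the largest modulus: r(A) = sqrt(18) ≈ 4.2426. (Cross-check: r(A) ≤ ||A||_2 ≈ 6.1088; equality holds whenever A is normal, though it can also hold for some non-normal A.)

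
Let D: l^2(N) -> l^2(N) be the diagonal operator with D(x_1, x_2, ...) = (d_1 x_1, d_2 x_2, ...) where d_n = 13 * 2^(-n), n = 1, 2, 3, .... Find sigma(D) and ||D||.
sigma(D) = {13 * 2^(-n) : n ≥ 1} ∪ {0}; ||D|| = 13/2

A bounded diagonal operator on l^2 with diagonal entries d_n has spectrum equal to the closure of {d_n : n ≥ 1}: every d_n is an eigenvalue (with eigenvector e_n), so {d_n} ⊂ sigma(D); the spectrum is closed, so its closure is too; and for lambda not in the closure, (D - lambda I) has bounded inverse (the diagonal entries 1/(d_n - lambda) are bounded). For our sequence d_n = 13 * 2^(-n), n = 1, 2, 3, ...:
  - {d_n} = {13 * 2^(-n) : n ≥ 1}; the only limit point is 0
  - closure = {13 * 2^(-n) : n ≥ 1} ∪ {0}
For the norm: a diagonal operator has ||D|| = sup_n |d_n|. Here d_n = 13 * 2^(-n) is positive and decreasing, so sup_n |d_n| = d_1 = 13/2. So ||D|| = 13/2.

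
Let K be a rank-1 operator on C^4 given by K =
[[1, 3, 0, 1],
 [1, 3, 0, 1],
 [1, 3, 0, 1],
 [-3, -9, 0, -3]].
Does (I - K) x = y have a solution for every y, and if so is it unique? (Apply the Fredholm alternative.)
(I - K) is singular (det(I - K) = 0, i.e. 1 ∈ sigma(K)). (I - K) x = y is solvable iff y ⊥ ker((I - K)^*) = span{(1, 3, 0, 1)}, i.e. iff y_1 + 3y_2 + y_4 = 0. When solvable, the solutions are x = y + c·(1, 1, 1, -3), c arbitrary (ker(I - K) = span{(1, 1, 1, -3)}, dimension 1).

K has rank 1, so it is an outer product K = u v^T: every row of K is a multiple of one row vector. Reading off the entries, u = (1, 1, 1, -3) and v = (1, 3, 0, 1) (row i of K equals u_i·v^T). A rank-one matrix u v^T satisfies K u = u (v·u) and kills the (3)-dimensional subspace v^⊥, so its characteristic polynomial is lambda^3 (lambda - v·u) with v·u = tr K = 1. Hence the eigenvalues of I - K are 1 (multiplicity 3) and 1 - (1) = 0, so det(I - K) = 0. (Direct check: I - K =
[[0, -3, 0, -1],
 [-1, -2, 0, -1],
 [-1, -3, 1, -1],
 [3, 9, 0, 4]]
has determinant 0.) So 1 is an eigenvalue of K and (I - K) is not invertible. The finite-dimensional Fredholm alternative says: either (I - K) is invertible, or ker(I - K) ≠ {0} and then range(I - K) = ker((I - K)^*)^⊥, with dim ker(I - K) = dim ker((I - K)^*). We are in the second case, so we need both kernels. Kernel of I - K: (I - K) u = u - u (v·u) = u - u = 0, so ker(I - K) = span{u} = span{(1, 1, 1, -3)} (it is exactly 1-dimensional because rank(I - K) = 3). Kernel of the adjoint: K is real, so (I - K)^* = I - K^T = I - v u^T, and (I - v u^T) v = v - v (u·v) = 0; hence ker((I - K)^*) = span{v} = span{(1, 3, 0, 1)}. Therefore (I - K) x = y is solvable iff <y, v> = 0, i.e. iff y_1 + 3y_2 + y_4 = 0. When this holds, K y = u (v·y) = 0, so (I - K) y = y and x = y is a particular solution; the full solution set is the line x = y + c·u = y + c·(1, 1, 1, -3), c ∈ C.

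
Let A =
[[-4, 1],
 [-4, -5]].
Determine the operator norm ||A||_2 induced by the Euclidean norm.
||A||_2 = sqrt((58 + sqrt(1060))/2) ≈ 6.729 (= sqrt(largest eigenvalue of A^T A))

||A||_2 = sigma_max(A) = sqrt(lambda_max(A^T A)). Form the symmetric matrix M = A^T A =
[[32, 16],
 [16, 26]].
Its characteristic polynomial (trace, determinant of M give the coefficients) is
  p(λ) = det(λ I - M) = λ^2 - 58λ + 576.
For λ^2 - 58λ + 576 the discriminant is 1060. It is nonnegative but not a perfect square, so the roots are real and irrational: λ = (58 ± sqrt(1060))/2 ≈ 45.2788, 12.7212.
So the eigenvalues of A^T A are ≈ 12.7212, 45.2788 (all ≥ 0, as they must be for A^T A). The largest is λ_max = (58 + sqrt(1060))/2 ≈ 45.2788, hence ||A||_2 = sqrt(λ_max) = sqrt((58 + sqrt(1060))/2) ≈ 6.729.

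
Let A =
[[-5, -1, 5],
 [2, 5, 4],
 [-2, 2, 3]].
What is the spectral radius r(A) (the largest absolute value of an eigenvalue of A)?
r(A) = 7

The eigenvalues of A are the roots of its characteristic polynomial. With M = A (coefficients from the trace, the sum of principal 2x2 minors, and det A):
  p(λ) = det(λ I - M) = λ^3 - 3λ^2 - 21λ - 49.
By the rational root theorem any rational root is an integer divisor of 49. Testing λ = 7: p(7) = 343 - 147 - 147 - 49 = 0, so λ = 7 is a root. Dividing out (λ - 7) leaves p(λ) = (λ - 7)(λ^2 + 4λ + 7). For λ^2 + 4λ + 7 the discriminant is -12. It is negative, so the roots are the complex-conjugate pair λ = -2 ± (sqrt(12)/2) i ≈ -2 ± 1.7321i. For a conjugate pair the product of the roots equals the constant term, so |λ|^2 = 7 and |λ| = sqrt(7) ≈ 2.6458.
Thus the eigenvalues (to 4 decimals) are -2 ± 1.7321i (modulus 2.6458); 7 (modulus 7). The spectral radius is the largest modulus: r(A) = 7. (Cross-check: r(A) ≤ ||A||_2 ≈ 8.3563; equality holds whenever A is normal, though it can also hold for some non-normal A.)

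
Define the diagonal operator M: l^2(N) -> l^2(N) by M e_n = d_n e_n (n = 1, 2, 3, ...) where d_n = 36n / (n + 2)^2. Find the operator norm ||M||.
||M|| = 9/2 (attained at n = 2)

For M diagonal, ||M|| = sup_n |d_n|. Treat f(x) = 36x / (x + 2)^2 for real x > 0. By the quotient rule, f'(x) = 36(2 - x)/(x + 2)^3, which is positive for x < 2 and negative for x > 2. So f has a unique maximum at x = 2, and since 2 is a positive integer, the supremum over n ≥ 1 is attained at n = 2: d_2 = 36·2/(2 + 2)^2 = 36·2/16 = 9/2. Hence ||M|| = 9/2.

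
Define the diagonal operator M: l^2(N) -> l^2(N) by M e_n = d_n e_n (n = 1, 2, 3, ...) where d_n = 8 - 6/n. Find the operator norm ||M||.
||M|| = 8

For a diagonal operator on l^2 with entries d_n, ||M|| = sup_n |d_n|. Here d_1 = 2, d_2 = 5, ..., and d_n = 8 - 6/n increases monotonically toward 8. All terms lie in [2, 8), so |d_n| = d_n and the supremum is the limit 8, which is not attained by any individual d_n. Hence ||M|| = 8.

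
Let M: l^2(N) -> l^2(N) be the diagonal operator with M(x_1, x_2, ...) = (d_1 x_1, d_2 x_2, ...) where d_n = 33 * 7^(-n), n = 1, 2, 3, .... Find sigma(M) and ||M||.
sigma(M) = {33 * 7^(-n) : n ≥ 1} ∪ {0}; ||M|| = 33/7

A bounded diagonal operator on l^2 with diagonal entries d_n has spectrum equal to the closure of {d_n : n ≥ 1}: every d_n is an eigenvalue (with eigenvector e_n), so {d_n} ⊂ sigma(M); the spectrum is closed, so its closure is too; and for lambda not in the closure, (M - lambda I) has bounded inverse (the diagonal entries 1/(d_n - lambda) are bounded). For our sequence d_n = 33 * 7^(-n), n = 1, 2, 3, ...:
  - {d_n} = {33 * 7^(-n) : n ≥ 1}; the only limit point is 0
  - closure = {33 * 7^(-n) : n ≥ 1} ∪ {0}
For the norm: a diagonal operator has ||M|| = sup_n |d_n|. Here d_n = 33 * 7^(-n) is positive and decreasing, so sup_n |d_n| = d_1 = 33/7. So ||M|| = 33/7.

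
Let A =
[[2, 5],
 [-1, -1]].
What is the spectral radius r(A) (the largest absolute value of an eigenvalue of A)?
r(A) = sqrt(3) ≈ 1.7321

The eigenvalues of A are the roots of its characteristic polynomial. With M = A (coefficients from the trace and determinant):
  p(λ) = det(λ I - M) = λ^2 - λ + 3.
For λ^2 - λ + 3 the discriminant is -11. It is negative, so the roots are the complex-conjugate pair λ = 1/2 ± (sqrt(11)/2) i ≈ 0.5 ± 1.6583i. For a conjugate pair the product of the roots equals the constant term, so |λ|^2 = 3 and |λ| = sqrt(3) ≈ 1.7321.
Thus the eigenvalues (to 4 decimals) are 0.5 ± 1.6583i (modulus 1.7321). The spectral radius is the largest modulus: r(A) = sqrt(3) ≈ 1.7321. (Cross-check: r(A) ≤ ||A||_2 ≈ 5.5414; equality holds whenever A is normal, though it can also hold for some non-normal A.)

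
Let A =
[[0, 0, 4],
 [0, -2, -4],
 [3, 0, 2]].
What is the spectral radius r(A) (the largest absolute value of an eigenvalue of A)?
r(A) = (2 + sqrt(52))/2 ≈ 4.6056

The eigenvalues of A are the roots of its characteristic polynomial. With M = A (coefficients from the trace, the sum of principal 2x2 minors, and det A):
  p(λ) = det(λ I - M) = λ^3 - 16λ - 24.
By the rational root theorem any rational root is an integer divisor of 24. Testing λ = -2: p(-2) = -8 + 0 + 32 - 24 = 0, so λ = -2 is a root. Dividing out (λ + 2) leaves p(λ) = (λ + 2)(λ^2 - 2λ - 12). For λ^2 - 2λ - 12 the discriminant is 52. It is nonnegative but not a perfect square, so the roots are real and irrational: λ = (2 ± sqrt(52))/2 ≈ 4.6056, -2.6056.
Thus the eigenvalues (to 4 decimals) are 4.6056 (modulus 4.6056); -2.6056 (modulus 2.6056); -2 (modulus 2). The spectral radius is the largest modulus: r(A) = (2 + sqrt(52))/2 ≈ 4.6056. (Cross-check: r(A) ≤ ||A||_2 ≈ 6.2471; equality holds whenever A is normal, though it can also hold for some non-normal A.)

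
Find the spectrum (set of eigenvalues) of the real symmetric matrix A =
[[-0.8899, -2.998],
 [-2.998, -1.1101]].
sigma(A) ≈ {-4, 2}

A is real symmetric, so its spectrum consists of real eigenvalues. Expanding the characteristic polynomial of the displayed matrix gives
  det(λ I - A) = p(λ) = λ^2 + (2)λ + (-8).
Solving p(λ) = 0 yields eigenvalues ≈ -4, 2. (A is shown rounded to 4 decimals, so these recover the underlying integer eigenvalues to within that precision.)
Verification: the trace of A = -2 equals the sum of eigenvalues -2, and det(A) ≈ -8.0001 matches the eigenvalue product -8.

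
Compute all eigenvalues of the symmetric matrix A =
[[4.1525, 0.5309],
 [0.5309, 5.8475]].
sigma(A) ≈ {4, 6}

A is real symmetric, so its spectrum consists of real eigenvalues. Expanding the characteristic polynomial of the displayed matrix gives
  det(λ I - A) = p(λ) = λ^2 + (-10)λ + (24).
Solving p(λ) = 0 yields eigenvalues ≈ 4, 6. (A is shown rounded to 4 decimals, so these recover the underlying integer eigenvalues to within that precision.)
Verification: the trace of A = 10 equals the sum of eigenvalues 10, and det(A) ≈ 23.9999 matches the eigenvalue product 24.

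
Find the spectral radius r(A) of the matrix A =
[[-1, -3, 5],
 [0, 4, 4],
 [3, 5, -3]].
r(A) ≈ 7.5175

The eigenvalues of A are the roots of its characteristic polynomial. With M = A (coefficients from the trace, the sum of principal 2x2 minors, and det A):
  p(λ) = det(λ I - M) = λ^3 - 48λ + 64.
No integer candidate from the rational root theorem (±divisors of 64) is a root, so the roots are irrational. The cubic discriminant is Δ = 331776 > 0, so there are three distinct real roots. p(-8) = -64 and p(-7) = 57 have opposite signs, so a root lies in (-8, -7); Newton's method refines it to λ ≈ -7.5175. p(1) = 17 and p(2) = -24 have opposite signs, so a root lies in (1, 2); Newton's method refines it to λ ≈ 1.3892. p(6) = -8 and p(7) = 71 have opposite signs, so a root lies in (6, 7); Newton's method refines it to λ ≈ 6.1284. Check (Vieta): the three roots sum to 0, matching tr M = 0.
Thus the eigenvalues (to 4 decimals) are -7.5175 (modulus 7.5175); 1.3892 (modulus 1.3892); 6.1284 (modulus 6.1284). The spectral radius is the largest modulus: r(A) ≈ 7.5175. (Cross-check: r(A) ≤ ||A||_2 ≈ 8.5002; equality holds whenever A is normal, though it can also hold for some non-normal A.)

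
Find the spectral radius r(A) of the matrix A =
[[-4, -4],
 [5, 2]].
r(A) = sqrt(12) ≈ 3.4641

The eigenvalues of A are the roots of its characteristic polynomial. With M = A (coefficients from the trace and determinant):
  p(λ) = det(λ I - M) = λ^2 + 2λ + 12.
For λ^2 + 2λ + 12 the discriminant is -44. It is negative, so the roots are the complex-conjugate pair λ = -1 ± (sqrt(44)/2) i ≈ -1 ± 3.3166i. For a conjugate pair the product of the roots equals the constant term, so |λ|^2 = 12 and |λ| = sqrt(12) ≈ 3.4641.
Thus the eigenvalues (to 4 decimals) are -1 ± 3.3166i (modulus 3.4641). The spectral radius is the largest modulus: r(A) = sqrt(12) ≈ 3.4641. (Cross-check: r(A) ≤ ||A||_2 ≈ 7.6512; equality holds whenever A is normal, though it can also hold for some non-normal A.)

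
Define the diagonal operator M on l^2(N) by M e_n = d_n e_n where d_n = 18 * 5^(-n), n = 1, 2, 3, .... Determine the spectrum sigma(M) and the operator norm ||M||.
sigma(M) = {18 * 5^(-n) : n ≥ 1} ∪ {0}; ||M|| = 18/5

A bounded diagonal operator on l^2 with diagonal entries d_n has spectrum equal to the closure of {d_n : n ≥ 1}: every d_n is an eigenvalue (with eigenvector e_n), so {d_n} ⊂ sigma(M); the spectrum is closed, so its closure is too; and for lambda not in the closure, (M - lambda I) has bounded inverse (the diagonal entries 1/(d_n - lambda) are bounded). For our sequence d_n = 18 * 5^(-n), n = 1, 2, 3, ...:
  - {d_n} = {18 * 5^(-n) : n ≥ 1}; the only limit point is 0
  - closure = {18 * 5^(-n) : n ≥ 1} ∪ {0}
For the norm: a diagonal operator has ||M|| = sup_n |d_n|. Here d_n = 18 * 5^(-n) is positive and decreasing, so sup_n |d_n| = d_1 = 18/5. So ||M|| = 18/5.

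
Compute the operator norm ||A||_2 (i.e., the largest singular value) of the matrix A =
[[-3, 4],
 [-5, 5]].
||A||_2 = sqrt((75 + sqrt(5525))/2) ≈ 8.6409 (= sqrt(largest eigenvalue of A^T A))

||A||_2 = sigma_max(A) = sqrt(lambda_max(A^T A)). Form the symmetric matrix M = A^T A =
[[34, -37],
 [-37, 41]].
Its characteristic polynomial (trace, determinant of M give the coefficients) is
  p(λ) = det(λ I - M) = λ^2 - 75λ + 25.
For λ^2 - 75λ + 25 the discriminant is 5525. It is nonnegative but not a perfect square, so the roots are real and irrational: λ = (75 ± sqrt(5525))/2 ≈ 74.6652, 0.3348.
So the eigenvalues of A^T A are ≈ 0.3348, 74.6652 (all ≥ 0, as they must be for A^T A). The largest is λ_max = (75 + sqrt(5525))/2 ≈ 74.6652, hence ||A||_2 = sqrt(λ_max) = sqrt((75 + sqrt(5525))/2) ≈ 8.6409.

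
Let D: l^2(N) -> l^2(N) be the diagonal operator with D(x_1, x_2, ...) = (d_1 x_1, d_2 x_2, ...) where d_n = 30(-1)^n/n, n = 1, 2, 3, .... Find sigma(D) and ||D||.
sigma(D) = {30(-1)^n/n : n ≥ 1} ∪ {0}; ||D|| = 30

A bounded diagonal operator on l^2 with diagonal entries d_n has spectrum equal to the closure of {d_n : n ≥ 1}: every d_n is an eigenvalue (with eigenvector e_n), so {d_n} ⊂ sigma(D); the spectrum is closed, so its closure is too; and for lambda not in the closure, (D - lambda I) has bounded inverse (the diagonal entries 1/(d_n - lambda) are bounded). For our sequence d_n = 30(-1)^n/n, n = 1, 2, 3, ...:
  - {d_n} = {30(-1)^n/n : n ≥ 1}; the only limit point is 0
  - closure = {30(-1)^n/n : n ≥ 1} ∪ {0}
For the norm: a diagonal operator has ||D|| = sup_n |d_n|. Here |d_n| = 30/n is decreasing, so sup_n |d_n| = |d_1| = 30. So ||D|| = 30.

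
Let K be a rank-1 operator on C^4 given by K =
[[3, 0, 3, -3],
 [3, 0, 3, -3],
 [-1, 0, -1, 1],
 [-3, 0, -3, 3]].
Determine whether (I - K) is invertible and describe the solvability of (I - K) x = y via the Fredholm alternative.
(I - K) is invertible (det(I - K) = -4 ≠ 0), so for every y in C^4 the equation (I - K) x = y has a unique solution.

K has rank 1, so it is an outer product K = u v^T: every row of K is a multiple of one row vector. Reading off the entries, u = (-3, -3, 1, 3) and v = (-1, 0, -1, 1) (row i of K equals u_i·v^T). A rank-one matrix u v^T satisfies K u = u (v·u) and kills the (3)-dimensional subspace v^⊥, so its characteristic polynomial is lambda^3 (lambda - v·u) with v·u = tr K = 5. Hence the eigenvalues of I - K are 1 (multiplicity 3) and 1 - (5) = -4, so det(I - K) = -4. (Direct check: I - K =
[[-2, 0, -3, 3],
 [-3, 1, -3, 3],
 [1, 0, 2, -1],
 [3, 0, 3, -2]]
has determinant -4.) The finite-dimensional Fredholm alternative says: either (I - K) is invertible, or ker(I - K) ≠ {0} and then range(I - K) = ker((I - K)^*)^⊥, with dim ker(I - K) = dim ker((I - K)^*). Since det(I - K) ≠ 0, 1 is not an eigenvalue of K and ker(I - K) = {0}, so we are in the first case: for every y there is a unique x = (I - K)^(-1) y. Explicitly, by the Sherman–Morrison formula, (I - u v^T)^(-1) = I + u v^T/(1 - v·u), i.e. (I - K)^(-1) = I + K/(-4).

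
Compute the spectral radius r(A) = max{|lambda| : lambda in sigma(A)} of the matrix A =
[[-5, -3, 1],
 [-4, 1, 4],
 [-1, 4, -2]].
r(A) ≈ 7.1909

The eigenvalues of A are the roots of its characteristic polynomial. With M = A (coefficients from the trace, the sum of principal 2x2 minors, and det A):
  p(λ) = det(λ I - M) = λ^3 + 6λ^2 - 24λ - 111.
No integer candidate from the rational root theorem (±divisors of 111) is a root, so the roots are irrational. The cubic discriminant is Δ = 126981 > 0, so there are three distinct real roots. p(-8) = -47 and p(-7) = 8 have opposite signs, so a root lies in (-8, -7); Newton's method refines it to λ ≈ -7.1909. p(-4) = 17 and p(-3) = -12 have opposite signs, so a root lies in (-4, -3); Newton's method refines it to λ ≈ -3.3783. p(4) = -47 and p(5) = 44 have opposite signs, so a root lies in (4, 5); Newton's method refines it to λ ≈ 4.5692. Check (Vieta): the three roots sum to -6, matching tr M = -6.
Thus the eigenvalues (to 4 decimals) are -7.1909 (modulus 7.1909); -3.3783 (modulus 3.3783); 4.5692 (modulus 4.5692). The spectral radius is the largest modulus: r(A) ≈ 7.1909. (Cross-check: r(A) ≤ ||A||_2 ≈ 7.5006; equality holds whenever A is normal, though it can also hold for some non-normal A.)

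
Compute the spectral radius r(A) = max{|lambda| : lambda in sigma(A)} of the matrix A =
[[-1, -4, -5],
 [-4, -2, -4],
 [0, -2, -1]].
r(A) ≈ 7.0548

The eigenvalues of A are the roots of its characteristic polynomial. With M = A (coefficients from the trace, the sum of principal 2x2 minors, and det A):
  p(λ) = det(λ I - M) = λ^3 + 4λ^2 - 19λ + 18.
No integer candidate from the rational root theorem (±divisors of 18) is a root, so the roots are irrational. The cubic discriminant is Δ = -4768 < 0, so there is one real root and a complex-conjugate pair. p(-8) = -86 and p(-7) = 4 have opposite signs, so a root lies in (-8, -7); Newton's method refines it to λ ≈ -7.0548. Dividing out (λ - (-7.0548)) leaves approximately λ^2 - 3.0548λ + 2.5514. For λ^2 - 3.0548λ + 2.5514 the discriminant is -0.8737. It is negative, so the remaining roots are the complex-conjugate pair λ ≈ 1.5274 ± 0.4674i. Their product equals the constant term, so |λ|^2 ≈ 2.5514 and |λ| ≈ 1.5973.
Thus the eigenvalues (to 4 decimals) are -7.0548 (modulus 7.0548); 1.5274 ± 0.4674i (modulus 1.5973). The spectral radius is the largest modulus: r(A) ≈ 7.0548. (Cross-check: r(A) ≤ ||A||_2 ≈ 8.6248; equality holds whenever A is normal, though it can also hold for some non-normal A.)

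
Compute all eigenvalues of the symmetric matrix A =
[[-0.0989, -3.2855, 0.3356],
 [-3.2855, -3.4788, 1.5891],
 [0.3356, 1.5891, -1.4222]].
sigma(A) ≈ {-6, -1, 2}

A is real symmetric, so its spectrum consists of real eigenvalues. Expanding the characteristic polynomial of the displayed matrix gives
  det(λ I - A) = p(λ) = λ^3 + (5)λ^2 + (-8)λ + (-12).
Solving p(λ) = 0 yields eigenvalues ≈ -6, -1, 2. (A is shown rounded to 4 decimals, so these recover the underlying integer eigenvalues to within that precision.)
Verification: the trace of A = -5 equals the sum of eigenvalues -5, and det(A) ≈ 11.9999 matches the eigenvalue product 12.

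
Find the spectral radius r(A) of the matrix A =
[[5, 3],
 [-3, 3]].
r(A) = sqrt(24) ≈ 4.899

The eigenvalues of A are the roots of its characteristic polynomial. With M = A (coefficients from the trace and determinant):
  p(λ) = det(λ I - M) = λ^2 - 8λ + 24.
For λ^2 - 8λ + 24 the discriminant is -32. It is negative, so the roots are the complex-conjugate pair λ = 4 ± (sqrt(32)/2) i ≈ 4 ± 2.8284i. For a conjugate pair the product of the roots equals the constant term, so |λ|^2 = 24 and |λ| = sqrt(24) ≈ 4.899.
Thus the eigenvalues (to 4 decimals) are 4 ± 2.8284i (modulus 4.899). The spectral radius is the largest modulus: r(A) = sqrt(24) ≈ 4.899. (Cross-check: r(A) ≤ ||A||_2 ≈ 6; equality holds whenever A is normal, though it can also hold for some non-normal A.)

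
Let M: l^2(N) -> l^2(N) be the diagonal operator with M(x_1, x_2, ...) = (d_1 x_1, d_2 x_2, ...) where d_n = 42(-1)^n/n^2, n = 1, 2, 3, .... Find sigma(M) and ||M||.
sigma(M) = {42(-1)^n/n^2 : n ≥ 1} ∪ {0}; ||M|| = 42

A bounded diagonal operator on l^2 with diagonal entries d_n has spectrum equal to the closure of {d_n : n ≥ 1}: every d_n is an eigenvalue (with eigenvector e_n), so {d_n} ⊂ sigma(M); the spectrum is closed, so its closure is too; and for lambda not in the closure, (M - lambda I) has bounded inverse (the diagonal entries 1/(d_n - lambda) are bounded). For our sequence d_n = 42(-1)^n/n^2, n = 1, 2, 3, ...:
  - {d_n} = {42(-1)^n/n^2 : n ≥ 1}; the only limit point is 0
  - closure = {42(-1)^n/n^2 : n ≥ 1} ∪ {0}
For the norm: a diagonal operator has ||M|| = sup_n |d_n|. Here |d_n| = 42/n^2 is decreasing, so sup_n |d_n| = |d_1| = 42. So ||M|| = 42.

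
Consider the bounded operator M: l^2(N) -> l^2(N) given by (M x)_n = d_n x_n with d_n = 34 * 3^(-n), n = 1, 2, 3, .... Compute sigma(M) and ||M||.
sigma(M) = {34 * 3^(-n) : n ≥ 1} ∪ {0}; ||M|| = 34/3

A bounded diagonal operator on l^2 with diagonal entries d_n has spectrum equal to the closure of {d_n : n ≥ 1}: every d_n is an eigenvalue (with eigenvector e_n), so {d_n} ⊂ sigma(M); the spectrum is closed, so its closure is too; and for lambda not in the closure, (M - lambda I) has bounded inverse (the diagonal entries 1/(d_n - lambda) are bounded). For our sequence d_n = 34 * 3^(-n), n = 1, 2, 3, ...:
  - {d_n} = {34 * 3^(-n) : n ≥ 1}; the only limit point is 0
  - closure = {34 * 3^(-n) : n ≥ 1} ∪ {0}
For the norm: a diagonal operator has ||M|| = sup_n |d_n|. Here d_n = 34 * 3^(-n) is positive and decreasing, so sup_n |d_n| = d_1 = 34/3. So ||M|| = 34/3.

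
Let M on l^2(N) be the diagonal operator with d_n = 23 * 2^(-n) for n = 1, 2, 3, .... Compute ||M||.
||M|| = 23/2 (attained at n = 1)

For M diagonal, ||M|| = sup_n |d_n|. The sequence d_n = 23 * 2^(-n) is positive and strictly decreasing (ratio 2^(-1) < 1), so the supremum is d_1 = 23/2. Hence ||M|| = 23/2.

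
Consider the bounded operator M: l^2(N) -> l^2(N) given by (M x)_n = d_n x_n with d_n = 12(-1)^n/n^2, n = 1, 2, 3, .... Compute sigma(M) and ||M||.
sigma(M) = {12(-1)^n/n^2 : n ≥ 1} ∪ {0}; ||M|| = 12

A bounded diagonal operator on l^2 with diagonal entries d_n has spectrum equal to the closure of {d_n : n ≥ 1}: every d_n is an eigenvalue (with eigenvector e_n), so {d_n} ⊂ sigma(M); the spectrum is closed, so its closure is too; and for lambda not in the closure, (M - lambda I) has bounded inverse (the diagonal entries 1/(d_n - lambda) are bounded). For our sequence d_n = 12(-1)^n/n^2, n = 1, 2, 3, ...:
  - {d_n} = {12(-1)^n/n^2 : n ≥ 1}; the only limit point is 0
  - closure = {12(-1)^n/n^2 : n ≥ 1} ∪ {0}
For the norm: a diagonal operator has ||M|| = sup_n |d_n|. Here |d_n| = 12/n^2 is decreasing, so sup_n |d_n| = |d_1| = 12. So ||M|| = 12.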